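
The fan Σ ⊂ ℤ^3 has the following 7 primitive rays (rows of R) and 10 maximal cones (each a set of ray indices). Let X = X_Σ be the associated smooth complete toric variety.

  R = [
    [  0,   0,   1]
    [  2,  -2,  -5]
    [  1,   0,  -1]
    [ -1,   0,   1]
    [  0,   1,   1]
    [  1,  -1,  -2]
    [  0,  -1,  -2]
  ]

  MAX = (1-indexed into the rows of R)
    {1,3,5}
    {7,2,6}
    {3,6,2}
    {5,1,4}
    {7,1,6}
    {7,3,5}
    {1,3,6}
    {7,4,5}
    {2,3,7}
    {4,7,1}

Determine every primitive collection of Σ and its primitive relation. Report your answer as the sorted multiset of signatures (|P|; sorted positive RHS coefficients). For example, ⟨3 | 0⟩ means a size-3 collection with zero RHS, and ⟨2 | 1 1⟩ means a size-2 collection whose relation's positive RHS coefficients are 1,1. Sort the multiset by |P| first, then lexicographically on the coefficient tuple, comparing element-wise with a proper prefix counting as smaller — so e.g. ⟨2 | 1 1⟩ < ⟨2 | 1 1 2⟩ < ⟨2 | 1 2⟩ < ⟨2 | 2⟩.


9 minimal non-faces of Δ(Σ) (on 7 rays):

  • {3,4}:  v_{3} + v_{4} = 0  ⟹  sig = ⟨2 | 0⟩
  • {5,6}:  v_{5} + v_{6} = v_{3}  ⟹  sig = ⟨2 | 1⟩
  • {2,4}:  v_{2} + v_{4} = v_{6} + v_{7}  ⟹  sig = ⟨2 | 1 1⟩
  • {4,6}:  v_{4} + v_{6} = v_{1} + v_{7}  ⟹  sig = ⟨2 | 1 1⟩
  • {2,5}:  v_{2} + v_{5} = 2·v_{3} + v_{7}  ⟹  sig = ⟨2 | 1 2⟩
  • {1,2}:  v_{1} + v_{2} = 2·v_{6}  ⟹  sig = ⟨2 | 2⟩
  • {1,5,7}:  v_{1} + v_{5} + v_{7} = 0  ⟹  sig = ⟨3 | 0⟩
  • {1,3,7}:  v_{1} + v_{3} + v_{7} = v_{6}  ⟹  sig = ⟨3 | 1⟩
  • {3,6,7}:  v_{3} + v_{6} + v_{7} = v_{2}  ⟹  sig = ⟨3 | 1⟩

Signatures (|P|; sorted positive RHS coefficients), sorted:
    ⟨2 | 0⟩
    ⟨2 | 1⟩
    ⟨2 | 1 1⟩
    ⟨2 | 1 1⟩
    ⟨2 | 1 2⟩
    ⟨2 | 2⟩
    ⟨3 | 0⟩
    ⟨3 | 1⟩
    ⟨3 | 1⟩


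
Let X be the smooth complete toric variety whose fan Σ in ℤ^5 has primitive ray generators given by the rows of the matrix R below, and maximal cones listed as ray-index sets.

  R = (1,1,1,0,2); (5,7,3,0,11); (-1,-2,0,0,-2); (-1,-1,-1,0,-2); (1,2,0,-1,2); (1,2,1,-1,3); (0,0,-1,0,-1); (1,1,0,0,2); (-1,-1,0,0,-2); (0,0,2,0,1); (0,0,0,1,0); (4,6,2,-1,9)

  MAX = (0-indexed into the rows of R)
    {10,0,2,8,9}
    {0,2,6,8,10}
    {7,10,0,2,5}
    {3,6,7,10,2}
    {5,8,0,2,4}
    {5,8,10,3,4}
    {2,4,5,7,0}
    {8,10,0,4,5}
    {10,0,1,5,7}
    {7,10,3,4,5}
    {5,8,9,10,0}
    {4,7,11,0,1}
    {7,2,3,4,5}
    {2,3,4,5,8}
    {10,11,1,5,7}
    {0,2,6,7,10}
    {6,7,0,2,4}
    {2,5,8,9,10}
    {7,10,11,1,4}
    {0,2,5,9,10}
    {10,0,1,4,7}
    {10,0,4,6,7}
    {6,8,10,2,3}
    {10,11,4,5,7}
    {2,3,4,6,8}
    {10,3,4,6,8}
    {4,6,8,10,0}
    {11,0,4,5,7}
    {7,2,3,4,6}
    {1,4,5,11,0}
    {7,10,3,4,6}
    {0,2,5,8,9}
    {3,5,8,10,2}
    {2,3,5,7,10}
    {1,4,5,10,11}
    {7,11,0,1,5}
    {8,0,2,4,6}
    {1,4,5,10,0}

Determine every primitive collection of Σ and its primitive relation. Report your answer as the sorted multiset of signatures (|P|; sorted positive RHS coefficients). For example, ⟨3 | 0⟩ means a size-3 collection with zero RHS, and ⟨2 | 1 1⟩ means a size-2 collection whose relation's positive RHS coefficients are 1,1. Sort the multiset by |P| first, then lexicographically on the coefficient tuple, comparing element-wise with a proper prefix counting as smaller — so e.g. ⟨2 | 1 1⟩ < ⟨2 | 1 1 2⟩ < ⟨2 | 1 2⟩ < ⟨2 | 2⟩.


22 collections generate NE(X_Σ); each relation:

  {0,3}:  v_{0} + v_{3} = 0  ⟹  sig = ⟨2 | 0⟩
  {7,8}:  v_{7} + v_{8} = 0  ⟹  sig = ⟨2 | 0⟩
  {5,6}:  v_{5} + v_{6} = v_{4}  ⟹  sig = ⟨2 | 1⟩
  {1,3}:  v_{1} + v_{3} = v_{10} + v_{11}  ⟹  sig = ⟨2 | 1 1⟩
  {6,9}:  v_{6} + v_{9} = v_{0} + v_{8}  ⟹  sig = ⟨2 | 1 1⟩
  {2,11}:  v_{2} + v_{11} = v_{0} + v_{5} + v_{7}  ⟹  sig = ⟨2 | 1 1 1⟩
  {4,9}:  v_{4} + v_{9} = v_{0} + v_{5} + v_{8}  ⟹  sig = ⟨2 | 1 1 1⟩
  {3,9}:  v_{3} + v_{9} = v_{2} + v_{5} + v_{8} + v_{10}  ⟹  sig = ⟨2 | 1 1 1 1⟩
  {3,11}:  v_{3} + v_{11} = v_{4} + v_{5} + v_{7} + v_{10}  ⟹  sig = ⟨2 | 1 1 1 1⟩
  {7,9}:  v_{7} + v_{9} = v_{0} + v_{2} + v_{5} + v_{10}  ⟹  sig = ⟨2 | 1 1 1 1⟩
  {8,11}:  v_{8} + v_{11} = v_{0} + v_{4} + v_{5} + v_{10}  ⟹  sig = ⟨2 | 1 1 1 1⟩
  {1,2}:  v_{1} + v_{2} = 2·v_{0} + v_{5} + v_{7} + v_{10}  ⟹  sig = ⟨2 | 1 1 1 2⟩
  {6,11}:  v_{6} + v_{11} = v_{0} + 2·v_{4} + v_{7} + v_{10}  ⟹  sig = ⟨2 | 1 1 1 2⟩
  {1,8}:  v_{1} + v_{8} = 2·v_{0} + v_{4} + v_{5} + 2·v_{10}  ⟹  sig = ⟨2 | 1 1 2 2⟩
  {9,11}:  v_{9} + v_{11} = 2·v_{0} + 2·v_{5} + v_{10}  ⟹  sig = ⟨2 | 1 2 2⟩
  {1,6}:  v_{1} + v_{6} = 2·v_{0} + 2·v_{4} + v_{7} + 2·v_{10}  ⟹  sig = ⟨2 | 1 2 2 2⟩
  {1,9}:  v_{1} + v_{9} = 3·v_{0} + 2·v_{5} + 2·v_{10}  ⟹  sig = ⟨2 | 2 2 3⟩
  {2,4,10}:  v_{2} + v_{4} + v_{10} = 0  ⟹  sig = ⟨3 | 0⟩
  {0,10,11}:  v_{0} + v_{10} + v_{11} = v_{1}  ⟹  sig = ⟨3 | 1⟩
  {1,4,5,7}:  v_{1} + v_{4} + v_{5} + v_{7} = 2·v_{11}  ⟹  sig = ⟨4 | 2⟩
  {0,2,5,8,10}:  v_{0} + v_{2} + v_{5} + v_{8} + v_{10} = v_{9}  ⟹  sig = ⟨5 | 1⟩
  {0,4,5,7,10}:  v_{0} + v_{4} + v_{5} + v_{7} + v_{10} = v_{11}  ⟹  sig = ⟨5 | 1⟩

Hence PRS(X_Σ) =
{ ⟨2 | 0⟩ ×2,  ⟨2 | 1⟩,  ⟨2 | 1 1⟩ ×2,  ⟨2 | 1 1 1⟩ ×2,  ⟨2 | 1 1 1 1⟩ ×4,  ⟨2 | 1 1 1 2⟩ ×2,  ⟨2 | 1 1 2 2⟩,  ⟨2 | 1 2 2⟩,  ⟨2 | 1 2 2 2⟩,  ⟨2 | 2 2 3⟩,  ⟨3 | 0⟩,  ⟨3 | 1⟩,  ⟨4 | 2⟩,  ⟨5 | 1⟩ ×2 }


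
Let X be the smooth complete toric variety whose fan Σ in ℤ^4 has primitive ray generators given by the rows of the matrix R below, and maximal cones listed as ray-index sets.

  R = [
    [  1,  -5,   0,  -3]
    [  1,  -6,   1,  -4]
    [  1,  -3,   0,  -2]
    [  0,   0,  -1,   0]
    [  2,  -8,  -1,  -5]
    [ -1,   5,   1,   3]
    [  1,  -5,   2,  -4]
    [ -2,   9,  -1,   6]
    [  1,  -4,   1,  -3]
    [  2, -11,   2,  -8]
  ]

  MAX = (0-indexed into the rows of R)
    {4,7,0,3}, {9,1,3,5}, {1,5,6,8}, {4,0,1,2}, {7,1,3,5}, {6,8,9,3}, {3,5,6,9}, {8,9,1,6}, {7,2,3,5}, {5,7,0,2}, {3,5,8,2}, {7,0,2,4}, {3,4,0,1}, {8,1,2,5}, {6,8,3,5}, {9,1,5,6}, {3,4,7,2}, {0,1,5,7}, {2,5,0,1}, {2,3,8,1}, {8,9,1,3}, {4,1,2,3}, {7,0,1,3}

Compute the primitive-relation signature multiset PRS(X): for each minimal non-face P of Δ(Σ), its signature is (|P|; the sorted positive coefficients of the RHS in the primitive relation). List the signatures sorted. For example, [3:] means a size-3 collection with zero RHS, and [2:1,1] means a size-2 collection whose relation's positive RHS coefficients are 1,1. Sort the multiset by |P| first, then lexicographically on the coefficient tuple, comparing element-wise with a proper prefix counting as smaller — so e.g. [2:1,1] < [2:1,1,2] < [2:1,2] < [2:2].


20 minimal non-faces of Δ(Σ) (on 10 rays):

  {4,5}:  v_{4} + v_{5} = v_{2}  so sig = [2:1]
  {0,6}:  v_{0} + v_{6} = v_{1} + v_{8}  so sig = [2:1,1]
  {0,8}:  v_{0} + v_{8} = v_{1} + v_{2}  so sig = [2:1,1]
  {7,8}:  v_{7} + v_{8} = v_{3} + v_{5}  so sig = [2:1,1]
  {4,6}:  v_{4} + v_{6} = v_{1} + v_{2} + v_{3} + v_{8}  so sig = [2:1,1,1,1]
  {0,9}:  v_{0} + v_{9} = 2·v_{1} + v_{3} + v_{8}  so sig = [2:1,1,2]
  {2,9}:  v_{2} + v_{9} = v_{1} + v_{3} + 2·v_{8}  so sig = [2:1,1,2]
  {4,8}:  v_{4} + v_{8} = v_{1} + 2·v_{2} + v_{3}  so sig = [2:1,1,2]
  {4,9}:  v_{4} + v_{9} = 2·v_{1} + v_{2} + 2·v_{3} + v_{8}  so sig = [2:1,1,2,2]
  {6,7}:  v_{6} + v_{7} = v_{1} + 2·v_{3} + 2·v_{5}  so sig = [2:1,2,2]
  {2,6}:  v_{2} + v_{6} = 2·v_{8}  so sig = [2:2]
  {7,9}:  v_{7} + v_{9} = 2·v_{1} + 3·v_{3} + 2·v_{5}  so sig = [2:2,2,3]
  {0,3,5}:  v_{0} + v_{3} + v_{5} = 0  so sig = [3:]
  {1,2,7}:  v_{1} + v_{2} + v_{7} = 0  so sig = [3:]
  {0,2,3}:  v_{0} + v_{2} + v_{3} = v_{4}  so sig = [3:1]
  {1,3,6}:  v_{1} + v_{3} + v_{6} = v_{9}  so sig = [3:1]
  {1,4,7}:  v_{1} + v_{4} + v_{7} = v_{0} + v_{3}  so sig = [3:1,1]
  {5,8,9}:  v_{5} + v_{8} + v_{9} = 2·v_{6}  so sig = [3:2]
  {1,2,3,5}:  v_{1} + v_{2} + v_{3} + v_{5} = v_{8}  so sig = [4:1]
  {1,3,5,8}:  v_{1} + v_{3} + v_{5} + v_{8} = v_{6}  so sig = [4:1]

Sorted signature multiset PRS(X):
    [2:1]
    [2:1,1]
    [2:1,1]
    [2:1,1]
    [2:1,1,1,1]
    [2:1,1,2]
    [2:1,1,2]
    [2:1,1,2]
    [2:1,1,2,2]
    [2:1,2,2]
    [2:2]
    [2:2,2,3]
    [3:]
    [3:]
    [3:1]
    [3:1]
    [3:1,1]
    [3:2]
    [4:1]
    [4:1]


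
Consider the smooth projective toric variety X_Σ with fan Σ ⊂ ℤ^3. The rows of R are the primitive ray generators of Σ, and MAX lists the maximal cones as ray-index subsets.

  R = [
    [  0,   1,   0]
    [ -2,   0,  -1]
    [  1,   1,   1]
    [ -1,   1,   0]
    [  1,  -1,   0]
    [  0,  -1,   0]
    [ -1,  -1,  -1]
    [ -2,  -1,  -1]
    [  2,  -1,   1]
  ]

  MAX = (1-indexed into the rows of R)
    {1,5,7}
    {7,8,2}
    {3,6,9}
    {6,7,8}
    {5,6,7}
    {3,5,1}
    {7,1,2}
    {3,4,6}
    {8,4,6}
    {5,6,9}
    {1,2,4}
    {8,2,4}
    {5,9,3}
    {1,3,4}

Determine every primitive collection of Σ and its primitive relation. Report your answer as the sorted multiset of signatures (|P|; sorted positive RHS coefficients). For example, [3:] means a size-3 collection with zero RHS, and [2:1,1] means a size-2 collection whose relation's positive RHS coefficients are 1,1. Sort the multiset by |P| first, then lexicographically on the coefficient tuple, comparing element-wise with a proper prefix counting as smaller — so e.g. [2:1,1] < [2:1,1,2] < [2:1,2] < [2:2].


16 collections generate NE(X_Σ); each relation:

  {1,6}:  v_{1} + v_{6} = 0 ; sig = [2:]
  {3,7}:  v_{3} + v_{7} = 0 ; sig = [2:]
  {4,5}:  v_{4} + v_{5} = 0 ; sig = [2:]
  {1,8}:  v_{1} + v_{8} = v_{2} ; sig = [2:1]
  {2,3}:  v_{2} + v_{3} = v_{4} ; sig = [2:1]
  {2,5}:  v_{2} + v_{5} = v_{7} ; sig = [2:1]
  {2,6}:  v_{2} + v_{6} = v_{8} ; sig = [2:1]
  {2,9}:  v_{2} + v_{9} = v_{6} ; sig = [2:1]
  {4,7}:  v_{4} + v_{7} = v_{2} ; sig = [2:1]
  {1,9}:  v_{1} + v_{9} = v_{3} + v_{5} ; sig = [2:1,1]
  {3,8}:  v_{3} + v_{8} = v_{4} + v_{6} ; sig = [2:1,1]
  {4,9}:  v_{4} + v_{9} = v_{3} + v_{6} ; sig = [2:1,1]
  {5,8}:  v_{5} + v_{8} = v_{6} + v_{7} ; sig = [2:1,1]
  {7,9}:  v_{7} + v_{9} = v_{5} + v_{6} ; sig = [2:1,1]
  {8,9}:  v_{8} + v_{9} = 2·v_{6} ; sig = [2:2]
  {3,5,6}:  v_{3} + v_{5} + v_{6} = v_{9} ; sig = [3:1]

so the primitive-relation signature multiset is
    |P|=2: 15 collections, coeffs (), (), (), (1), (1), (1), (1), (1), (1), (1,1), (1,1), (1,1), (1,1), (1,1), (2)
    |P|=3: 1 collection, coeffs (1)


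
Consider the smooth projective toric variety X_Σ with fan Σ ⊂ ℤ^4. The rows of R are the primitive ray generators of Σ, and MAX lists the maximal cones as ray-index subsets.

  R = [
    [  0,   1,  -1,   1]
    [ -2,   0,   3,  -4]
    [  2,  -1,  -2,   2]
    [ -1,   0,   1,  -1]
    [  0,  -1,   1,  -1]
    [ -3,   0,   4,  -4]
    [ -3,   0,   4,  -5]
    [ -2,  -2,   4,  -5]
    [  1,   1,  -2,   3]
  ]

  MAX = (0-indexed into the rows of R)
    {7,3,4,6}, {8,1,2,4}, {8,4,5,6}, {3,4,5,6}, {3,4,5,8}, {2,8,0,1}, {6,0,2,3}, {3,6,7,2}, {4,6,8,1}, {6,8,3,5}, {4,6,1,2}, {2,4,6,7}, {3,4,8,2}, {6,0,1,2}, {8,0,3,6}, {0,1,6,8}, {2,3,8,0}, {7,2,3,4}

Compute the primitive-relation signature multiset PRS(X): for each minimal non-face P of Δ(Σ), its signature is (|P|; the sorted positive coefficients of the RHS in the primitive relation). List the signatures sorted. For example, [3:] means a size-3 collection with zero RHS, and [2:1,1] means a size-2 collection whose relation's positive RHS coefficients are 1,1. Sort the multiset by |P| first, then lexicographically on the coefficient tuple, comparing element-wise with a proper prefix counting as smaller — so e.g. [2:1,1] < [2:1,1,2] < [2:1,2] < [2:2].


The 12 primitive collections of Σ (r=9, n=4):

  P = {0,4}:  v_{0} + v_{4} = 0  ⇒ sig = [2:]
  P = {1,3}:  v_{1} + v_{3} = v_{6}  ⇒ sig = [2:1]
  P = {2,5}:  v_{2} + v_{5} = v_{3} + v_{4}  ⇒ sig = [2:1,1]
  P = {7,8}:  v_{7} + v_{8} = v_{3} + v_{4}  ⇒ sig = [2:1,1]
  P = {0,5}:  v_{0} + v_{5} = v_{3} + v_{6} + v_{8}  ⇒ sig = [2:1,1,1]
  P = {0,7}:  v_{0} + v_{7} = v_{2} + v_{3} + v_{6}  ⇒ sig = [2:1,1,1]
  P = {1,5}:  v_{1} + v_{5} = v_{4} + 2·v_{6} + v_{8}  ⇒ sig = [2:1,1,2]
  P = {1,7}:  v_{1} + v_{7} = v_{2} + v_{4} + 2·v_{6}  ⇒ sig = [2:1,1,2]
  P = {5,7}:  v_{5} + v_{7} = 2·v_{3} + 2·v_{4} + v_{6}  ⇒ sig = [2:1,2,2]
  P = {2,6,8}:  v_{2} + v_{6} + v_{8} = 0  ⇒ sig = [3:]
  P = {2,3,4,6}:  v_{2} + v_{3} + v_{4} + v_{6} = v_{7}  ⇒ sig = [4:1]
  P = {3,4,6,8}:  v_{3} + v_{4} + v_{6} + v_{8} = v_{5}  ⇒ sig = [4:1]

Signatures (|P|; sorted positive RHS coefficients), sorted:
{ [2:],  [2:1],  [2:1,1] ×2,  [2:1,1,1] ×2,  [2:1,1,2] ×2,  [2:1,2,2],  [3:],  [4:1] ×2 }


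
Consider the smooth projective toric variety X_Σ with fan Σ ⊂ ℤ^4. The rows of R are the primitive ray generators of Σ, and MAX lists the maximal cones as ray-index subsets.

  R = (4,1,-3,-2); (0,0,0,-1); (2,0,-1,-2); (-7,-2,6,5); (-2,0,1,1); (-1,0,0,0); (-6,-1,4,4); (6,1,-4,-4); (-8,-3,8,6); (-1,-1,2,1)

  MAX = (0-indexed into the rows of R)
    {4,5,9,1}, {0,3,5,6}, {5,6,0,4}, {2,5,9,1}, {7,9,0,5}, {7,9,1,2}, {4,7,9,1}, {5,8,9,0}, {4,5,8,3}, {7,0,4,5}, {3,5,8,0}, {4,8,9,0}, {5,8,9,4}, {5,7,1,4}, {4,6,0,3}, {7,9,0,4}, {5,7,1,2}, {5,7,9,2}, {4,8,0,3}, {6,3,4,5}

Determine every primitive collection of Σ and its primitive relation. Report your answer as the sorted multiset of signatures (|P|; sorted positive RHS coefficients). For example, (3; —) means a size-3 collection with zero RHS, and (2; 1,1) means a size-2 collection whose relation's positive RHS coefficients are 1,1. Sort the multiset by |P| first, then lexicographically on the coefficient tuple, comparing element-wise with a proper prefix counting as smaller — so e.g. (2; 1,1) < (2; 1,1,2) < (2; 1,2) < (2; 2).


Primitive collections (20):

  P = {6,7}:  v_{6} + v_{7} = 0  so sig = (2; —)
  P = {0,2}:  v_{0} + v_{2} = v_{7}  so sig = (2; 1)
  P = {2,4}:  v_{2} + v_{4} = v_{1}  so sig = (2; 1)
  P = {3,7}:  v_{3} + v_{7} = v_{9}  so sig = (2; 1)
  P = {3,9}:  v_{3} + v_{9} = v_{8}  so sig = (2; 1)
  P = {6,9}:  v_{6} + v_{9} = v_{3}  so sig = (2; 1)
  P = {0,1}:  v_{0} + v_{1} = v_{4} + v_{7}  so sig = (2; 1,1)
  P = {2,6}:  v_{2} + v_{6} = v_{4} + v_{5} + v_{9}  so sig = (2; 1,1,1)
  P = {1,6}:  v_{1} + v_{6} = 2·v_{4} + v_{5} + v_{9}  so sig = (2; 1,1,2)
  P = {2,3}:  v_{2} + v_{3} = v_{4} + v_{5} + 2·v_{9}  so sig = (2; 1,1,2)
  P = {2,8}:  v_{2} + v_{8} = v_{4} + v_{5} + 3·v_{9}  so sig = (2; 1,1,3)
  P = {1,3}:  v_{1} + v_{3} = 2·v_{4} + v_{5} + 2·v_{9}  so sig = (2; 1,2,2)
  P = {1,8}:  v_{1} + v_{8} = 2·v_{4} + v_{5} + 3·v_{9}  so sig = (2; 1,2,3)
  P = {6,8}:  v_{6} + v_{8} = 2·v_{3}  so sig = (2; 2)
  P = {7,8}:  v_{7} + v_{8} = 2·v_{9}  so sig = (2; 2)
  P = {0,4,5,9}:  v_{0} + v_{4} + v_{5} + v_{9} = 0  so sig = (4; —)
  P = {0,3,4,5}:  v_{0} + v_{3} + v_{4} + v_{5} = v_{6}  so sig = (4; 1)
  P = {0,4,5,8}:  v_{0} + v_{4} + v_{5} + v_{8} = v_{3}  so sig = (4; 1)
  P = {4,5,7,9}:  v_{4} + v_{5} + v_{7} + v_{9} = v_{2}  so sig = (4; 1)
  P = {1,5,7,9}:  v_{1} + v_{5} + v_{7} + v_{9} = 2·v_{2}  so sig = (4; 2)

Hence PRS(X_Σ) =
[(2; —), (2; 1), (2; 1), (2; 1), (2; 1), (2; 1), (2; 1,1), (2; 1,1,1), (2; 1,1,2), (2; 1,1,2), (2; 1,1,3), (2; 1,2,2), (2; 1,2,3), (2; 2), (2; 2), (4; —), (4; 1), (4; 1), (4; 1), (4; 2)]


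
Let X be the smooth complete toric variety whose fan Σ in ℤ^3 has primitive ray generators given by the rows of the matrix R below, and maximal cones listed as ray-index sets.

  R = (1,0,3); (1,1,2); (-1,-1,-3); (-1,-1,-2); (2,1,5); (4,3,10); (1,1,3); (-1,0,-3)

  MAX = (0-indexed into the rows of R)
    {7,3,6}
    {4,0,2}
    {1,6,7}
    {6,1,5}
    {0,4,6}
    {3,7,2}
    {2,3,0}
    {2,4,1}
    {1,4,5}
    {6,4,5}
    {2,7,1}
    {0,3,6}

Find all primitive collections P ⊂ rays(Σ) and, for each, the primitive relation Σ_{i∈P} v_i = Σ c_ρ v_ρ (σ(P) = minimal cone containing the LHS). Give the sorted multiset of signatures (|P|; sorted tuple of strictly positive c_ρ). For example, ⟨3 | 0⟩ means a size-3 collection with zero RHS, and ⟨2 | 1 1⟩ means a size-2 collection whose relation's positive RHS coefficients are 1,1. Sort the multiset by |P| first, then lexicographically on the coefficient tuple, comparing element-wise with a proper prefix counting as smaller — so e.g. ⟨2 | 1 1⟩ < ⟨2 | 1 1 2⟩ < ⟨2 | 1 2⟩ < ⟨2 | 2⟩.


Δ(Σ) — 8 vertices, 11 min non-faces:

  P = {0,7}:  v_{0} + v_{7} = 0 ; sig = ⟨2 | 0⟩
  P = {1,3}:  v_{1} + v_{3} = 0 ; sig = ⟨2 | 0⟩
  P = {2,6}:  v_{2} + v_{6} = 0 ; sig = ⟨2 | 0⟩
  P = {0,1}:  v_{0} + v_{1} = v_{4} ; sig = ⟨2 | 1⟩
  P = {3,4}:  v_{3} + v_{4} = v_{0} ; sig = ⟨2 | 1⟩
  P = {4,7}:  v_{4} + v_{7} = v_{1} ; sig = ⟨2 | 1⟩
  P = {2,5}:  v_{2} + v_{5} = v_{1} + v_{4} ; sig = ⟨2 | 1 1⟩
  P = {3,5}:  v_{3} + v_{5} = v_{4} + v_{6} ; sig = ⟨2 | 1 1⟩
  P = {0,5}:  v_{0} + v_{5} = 2·v_{4} + v_{6} ; sig = ⟨2 | 1 2⟩
  P = {5,7}:  v_{5} + v_{7} = 2·v_{1} + v_{6} ; sig = ⟨2 | 1 2⟩
  P = {1,4,6}:  v_{1} + v_{4} + v_{6} = v_{5} ; sig = ⟨3 | 1⟩

Sorted signature multiset PRS(X):
{ ⟨2 | 0⟩ ×3,  ⟨2 | 1⟩ ×3,  ⟨2 | 1 1⟩ ×2,  ⟨2 | 1 2⟩ ×2,  ⟨3 | 1⟩ }


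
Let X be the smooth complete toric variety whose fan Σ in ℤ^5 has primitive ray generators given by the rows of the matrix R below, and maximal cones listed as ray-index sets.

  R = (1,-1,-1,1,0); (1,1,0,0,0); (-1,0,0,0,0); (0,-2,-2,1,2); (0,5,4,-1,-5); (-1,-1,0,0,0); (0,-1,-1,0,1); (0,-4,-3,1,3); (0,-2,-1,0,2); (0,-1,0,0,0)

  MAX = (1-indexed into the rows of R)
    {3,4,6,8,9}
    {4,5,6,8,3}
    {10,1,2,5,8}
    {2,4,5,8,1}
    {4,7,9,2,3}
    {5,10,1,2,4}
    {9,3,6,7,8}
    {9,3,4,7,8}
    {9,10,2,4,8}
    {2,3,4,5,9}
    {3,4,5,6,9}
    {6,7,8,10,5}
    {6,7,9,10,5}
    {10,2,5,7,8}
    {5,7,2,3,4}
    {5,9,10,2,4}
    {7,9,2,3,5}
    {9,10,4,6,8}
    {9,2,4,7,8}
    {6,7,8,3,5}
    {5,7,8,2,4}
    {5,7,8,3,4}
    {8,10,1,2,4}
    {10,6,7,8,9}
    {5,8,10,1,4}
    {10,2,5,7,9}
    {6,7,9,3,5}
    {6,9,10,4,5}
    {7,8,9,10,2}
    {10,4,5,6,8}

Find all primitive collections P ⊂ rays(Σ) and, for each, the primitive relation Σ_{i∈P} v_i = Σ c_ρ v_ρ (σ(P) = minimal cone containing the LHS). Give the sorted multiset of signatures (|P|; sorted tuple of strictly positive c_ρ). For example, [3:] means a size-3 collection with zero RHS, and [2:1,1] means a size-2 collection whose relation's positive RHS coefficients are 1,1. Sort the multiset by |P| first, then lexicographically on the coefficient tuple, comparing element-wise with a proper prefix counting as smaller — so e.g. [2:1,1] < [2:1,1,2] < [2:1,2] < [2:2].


Σ has 12 primitive collections:

  • {2,6}:  v_{2} + v_{6} = 0  →  sig = [2:]
  • {3,10}:  v_{3} + v_{10} = v_{6}  →  sig = [2:1]
  • {1,3}:  v_{1} + v_{3} = v_{4} + v_{5} + v_{8}  →  sig = [2:1,1,1]
  • {1,6}:  v_{1} + v_{6} = v_{4} + v_{5} + v_{8} + v_{10}  →  sig = [2:1,1,1,1]
  • {1,7}:  v_{1} + v_{7} = v_{2} + v_{5} + 2·v_{8}  →  sig = [2:1,1,2]
  • {1,9}:  v_{1} + v_{9} = v_{2} + v_{4} + 2·v_{10}  →  sig = [2:1,1,2]
  • {4,7,10}:  v_{4} + v_{7} + v_{10} = v_{8}  →  sig = [3:1]
  • {5,8,9}:  v_{5} + v_{8} + v_{9} = v_{10}  →  sig = [3:1]
  • {2,3,8}:  v_{2} + v_{3} + v_{8} = v_{4} + v_{7}  →  sig = [3:1,1]
  • {4,6,7}:  v_{4} + v_{6} + v_{7} = v_{3} + v_{8}  →  sig = [3:1,1]
  • {4,5,7,9}:  v_{4} + v_{5} + v_{7} + v_{9} = 0  →  sig = [4:]
  • {2,4,5,8,10}:  v_{2} + v_{4} + v_{5} + v_{8} + v_{10} = v_{1}  →  sig = [5:1]

Sorted signature multiset PRS(X):
    [2:]
    [2:1]
    [2:1,1,1]
    [2:1,1,1,1]
    [2:1,1,2]
    [2:1,1,2]
    [3:1]
    [3:1]
    [3:1,1]
    [3:1,1]
    [4:]
    [5:1]


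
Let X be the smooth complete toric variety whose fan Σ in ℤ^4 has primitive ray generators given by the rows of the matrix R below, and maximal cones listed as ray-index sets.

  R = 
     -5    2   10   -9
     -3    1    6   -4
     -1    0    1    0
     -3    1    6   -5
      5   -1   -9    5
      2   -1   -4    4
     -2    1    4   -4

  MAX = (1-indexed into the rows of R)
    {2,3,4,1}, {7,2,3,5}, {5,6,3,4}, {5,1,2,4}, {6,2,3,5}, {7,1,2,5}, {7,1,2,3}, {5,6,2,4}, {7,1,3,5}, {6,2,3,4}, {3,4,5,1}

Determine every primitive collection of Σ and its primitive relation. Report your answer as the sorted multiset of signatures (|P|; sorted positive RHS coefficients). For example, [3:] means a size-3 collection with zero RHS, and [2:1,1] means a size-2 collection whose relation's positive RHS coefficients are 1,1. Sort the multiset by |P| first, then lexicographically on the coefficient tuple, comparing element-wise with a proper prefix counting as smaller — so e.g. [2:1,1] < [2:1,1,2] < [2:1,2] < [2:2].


Σ has 5 primitive collections:

  P = {6,7}:  v_{6} + v_{7} = 0  ⟹  sig = [2:]
  P = {1,6}:  v_{1} + v_{6} = v_{4}  ⟹  sig = [2:1]
  P = {4,7}:  v_{4} + v_{7} = v_{1}  ⟹  sig = [2:1]
  P = {2,3,4,5}:  v_{2} + v_{3} + v_{4} + v_{5} = v_{7}  ⟹  sig = [4:1]
  P = {1,2,3,5}:  v_{1} + v_{2} + v_{3} + v_{5} = 2·v_{7}  ⟹  sig = [4:2]

Signatures (|P|; sorted positive RHS coefficients), sorted:
[[2:], [2:1], [2:1], [4:1], [4:2]]


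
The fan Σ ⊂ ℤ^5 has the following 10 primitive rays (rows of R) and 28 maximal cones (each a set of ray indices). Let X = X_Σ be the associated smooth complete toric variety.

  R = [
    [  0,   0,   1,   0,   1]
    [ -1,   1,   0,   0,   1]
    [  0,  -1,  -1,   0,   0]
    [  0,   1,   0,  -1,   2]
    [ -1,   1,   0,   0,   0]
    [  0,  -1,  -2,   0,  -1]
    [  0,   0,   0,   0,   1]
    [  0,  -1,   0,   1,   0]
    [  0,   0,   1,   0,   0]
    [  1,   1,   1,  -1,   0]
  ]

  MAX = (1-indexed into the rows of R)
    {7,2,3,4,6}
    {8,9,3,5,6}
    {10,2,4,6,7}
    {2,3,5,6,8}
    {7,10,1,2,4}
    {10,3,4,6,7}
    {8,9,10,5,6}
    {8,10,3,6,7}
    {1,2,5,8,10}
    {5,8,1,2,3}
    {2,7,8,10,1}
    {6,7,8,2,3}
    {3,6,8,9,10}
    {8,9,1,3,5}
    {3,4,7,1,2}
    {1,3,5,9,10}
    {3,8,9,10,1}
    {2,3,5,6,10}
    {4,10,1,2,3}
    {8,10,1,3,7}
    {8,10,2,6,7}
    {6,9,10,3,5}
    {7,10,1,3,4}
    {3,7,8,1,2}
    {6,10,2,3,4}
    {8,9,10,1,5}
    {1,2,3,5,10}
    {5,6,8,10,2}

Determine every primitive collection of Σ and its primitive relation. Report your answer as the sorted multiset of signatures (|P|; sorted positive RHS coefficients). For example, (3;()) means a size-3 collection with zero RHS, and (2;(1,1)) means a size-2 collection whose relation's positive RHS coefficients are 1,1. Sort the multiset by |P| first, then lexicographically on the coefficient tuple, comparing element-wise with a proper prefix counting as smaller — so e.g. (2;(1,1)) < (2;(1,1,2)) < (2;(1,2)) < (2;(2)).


Δ(Σ) — 10 vertices, 10 min non-faces:

  P={1,6}:  v_{1} + v_{6} = v_{3}  ⇒ sig = (2;(1))
  P={5,7}:  v_{5} + v_{7} = v_{2}  ⇒ sig = (2;(1))
  P={7,9}:  v_{7} + v_{9} = v_{1}  ⇒ sig = (2;(1))
  P={2,9}:  v_{2} + v_{9} = v_{1} + v_{5}  ⇒ sig = (2;(1,1))
  P={4,9}:  v_{4} + v_{9} = v_{1} + v_{2} + v_{3} + v_{10}  ⇒ sig = (2;(1,1,1,1))
  P={4,5}:  v_{4} + v_{5} = 2·v_{2} + v_{3} + v_{10}  ⇒ sig = (2;(1,1,2))
  P={4,8}:  v_{4} + v_{8} = 2·v_{7}  ⇒ sig = (2;(2))
  P={3,5,8,10}:  v_{3} + v_{5} + v_{8} + v_{10} = 0  ⇒ sig = (4;())
  P={2,3,7,10}:  v_{2} + v_{3} + v_{7} + v_{10} = v_{4}  ⇒ sig = (4;(1))
  P={2,3,8,10}:  v_{2} + v_{3} + v_{8} + v_{10} = v_{7}  ⇒ sig = (4;(1))

so the primitive-relation signature multiset is
    (2;(1))
    (2;(1))
    (2;(1))
    (2;(1,1))
    (2;(1,1,1,1))
    (2;(1,1,2))
    (2;(2))
    (4;())
    (4;(1))
    (4;(1))


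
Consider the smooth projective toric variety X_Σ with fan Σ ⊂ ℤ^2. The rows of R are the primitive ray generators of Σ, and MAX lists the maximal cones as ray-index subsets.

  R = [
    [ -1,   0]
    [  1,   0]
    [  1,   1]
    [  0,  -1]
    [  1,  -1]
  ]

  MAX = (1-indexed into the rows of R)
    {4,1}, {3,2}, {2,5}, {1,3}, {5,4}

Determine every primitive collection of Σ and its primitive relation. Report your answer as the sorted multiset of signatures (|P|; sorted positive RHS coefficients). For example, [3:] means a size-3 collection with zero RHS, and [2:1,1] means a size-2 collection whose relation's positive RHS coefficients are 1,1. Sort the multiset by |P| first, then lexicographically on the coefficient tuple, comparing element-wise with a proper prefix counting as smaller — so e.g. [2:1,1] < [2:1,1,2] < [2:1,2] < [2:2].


|primitive collections| = 5. Relations:

  P={1,2}:  v_{1} + v_{2} = 0  →  sig = [2:]
  P={1,5}:  v_{1} + v_{5} = v_{4}  →  sig = [2:1]
  P={2,4}:  v_{2} + v_{4} = v_{5}  →  sig = [2:1]
  P={3,4}:  v_{3} + v_{4} = v_{2}  →  sig = [2:1]
  P={3,5}:  v_{3} + v_{5} = 2·v_{2}  →  sig = [2:2]

Sorted signature multiset PRS(X):
    [2:]
    [2:1]
    [2:1]
    [2:1]
    [2:2]


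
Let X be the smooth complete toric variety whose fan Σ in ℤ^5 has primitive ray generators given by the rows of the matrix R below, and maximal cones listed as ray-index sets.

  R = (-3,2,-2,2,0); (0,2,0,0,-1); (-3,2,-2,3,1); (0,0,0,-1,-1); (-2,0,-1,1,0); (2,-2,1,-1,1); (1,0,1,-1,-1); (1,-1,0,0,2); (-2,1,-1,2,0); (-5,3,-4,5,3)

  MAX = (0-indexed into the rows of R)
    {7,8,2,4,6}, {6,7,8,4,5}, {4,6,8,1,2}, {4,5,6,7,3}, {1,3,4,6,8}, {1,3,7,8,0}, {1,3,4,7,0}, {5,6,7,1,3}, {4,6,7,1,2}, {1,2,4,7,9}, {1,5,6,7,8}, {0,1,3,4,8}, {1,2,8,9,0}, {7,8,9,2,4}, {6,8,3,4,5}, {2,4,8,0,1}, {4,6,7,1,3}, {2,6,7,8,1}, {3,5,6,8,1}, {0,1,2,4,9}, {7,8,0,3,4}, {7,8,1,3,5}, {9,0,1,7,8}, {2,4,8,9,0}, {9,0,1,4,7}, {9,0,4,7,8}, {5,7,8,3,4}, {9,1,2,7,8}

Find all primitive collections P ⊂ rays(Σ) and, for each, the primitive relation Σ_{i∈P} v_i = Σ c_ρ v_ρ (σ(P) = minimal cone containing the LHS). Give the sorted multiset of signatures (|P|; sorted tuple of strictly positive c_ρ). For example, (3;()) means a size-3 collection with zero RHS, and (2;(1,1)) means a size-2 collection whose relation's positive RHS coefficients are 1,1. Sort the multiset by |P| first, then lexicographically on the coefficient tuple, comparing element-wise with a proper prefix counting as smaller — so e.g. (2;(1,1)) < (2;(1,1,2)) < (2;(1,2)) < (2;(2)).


|primitive collections| = 12. Relations:

  {2,3}:  v_{2} + v_{3} = v_{0} ; sig = (2;(1))
  {0,6}:  v_{0} + v_{6} = v_{1} + v_{4} ; sig = (2;(1,1))
  {2,5}:  v_{2} + v_{5} = v_{7} + v_{8} ; sig = (2;(1,1))
  {0,5}:  v_{0} + v_{5} = v_{3} + v_{7} + v_{8} ; sig = (2;(1,1,1))
  {6,9}:  v_{6} + v_{9} = v_{1} + v_{2} + v_{4} + v_{7} ; sig = (2;(1,1,1,1))
  {5,9}:  v_{5} + v_{9} = v_{0} + 2·v_{7} + v_{8} ; sig = (2;(1,1,2))
  {3,9}:  v_{3} + v_{9} = 2·v_{0} + v_{7} ; sig = (2;(1,2))
  {1,4,5}:  v_{1} + v_{4} + v_{5} = 0 ; sig = (3;())
  {0,2,7}:  v_{0} + v_{2} + v_{7} = v_{9} ; sig = (3;(1))
  {3,6,7,8}:  v_{3} + v_{6} + v_{7} + v_{8} = 0 ; sig = (4;())
  {1,4,7,8}:  v_{1} + v_{4} + v_{7} + v_{8} = v_{2} ; sig = (4;(1))
  {1,4,8,9}:  v_{1} + v_{4} + v_{8} + v_{9} = v_{0} + 2·v_{2} ; sig = (4;(1,2))

Signatures (|P|; sorted positive RHS coefficients), sorted:
[(2;(1)), (2;(1,1)), (2;(1,1)), (2;(1,1,1)), (2;(1,1,1,1)), (2;(1,1,2)), (2;(1,2)), (3;()), (3;(1)), (4;()), (4;(1)), (4;(1,2))]


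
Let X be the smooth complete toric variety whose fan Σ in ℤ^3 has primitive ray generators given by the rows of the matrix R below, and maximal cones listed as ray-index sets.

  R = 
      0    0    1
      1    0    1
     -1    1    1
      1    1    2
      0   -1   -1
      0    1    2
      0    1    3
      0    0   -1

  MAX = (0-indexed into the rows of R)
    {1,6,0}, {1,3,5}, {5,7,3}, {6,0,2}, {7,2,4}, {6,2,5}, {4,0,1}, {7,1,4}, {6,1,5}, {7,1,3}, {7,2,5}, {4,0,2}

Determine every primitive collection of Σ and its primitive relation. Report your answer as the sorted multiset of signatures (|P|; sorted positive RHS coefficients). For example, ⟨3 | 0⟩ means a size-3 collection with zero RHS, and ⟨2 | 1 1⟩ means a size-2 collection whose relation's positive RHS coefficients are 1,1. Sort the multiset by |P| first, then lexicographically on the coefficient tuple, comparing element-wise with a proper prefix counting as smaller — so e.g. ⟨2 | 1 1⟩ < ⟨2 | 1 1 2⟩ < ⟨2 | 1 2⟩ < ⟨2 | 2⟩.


11 collections generate NE(X_Σ); each relation:

  {0,7}:  v_{0} + v_{7} = 0  ⟹  sig = ⟨2 | 0⟩
  {0,5}:  v_{0} + v_{5} = v_{6}  ⟹  sig = ⟨2 | 1⟩
  {1,2}:  v_{1} + v_{2} = v_{5}  ⟹  sig = ⟨2 | 1⟩
  {3,4}:  v_{3} + v_{4} = v_{1}  ⟹  sig = ⟨2 | 1⟩
  {4,5}:  v_{4} + v_{5} = v_{0}  ⟹  sig = ⟨2 | 1⟩
  {6,7}:  v_{6} + v_{7} = v_{5}  ⟹  sig = ⟨2 | 1⟩
  {0,3}:  v_{0} + v_{3} = v_{1} + v_{5}  ⟹  sig = ⟨2 | 1 1⟩
  {2,3}:  v_{2} + v_{3} = 2·v_{5} + v_{7}  ⟹  sig = ⟨2 | 1 2⟩
  {3,6}:  v_{3} + v_{6} = v_{1} + 2·v_{5}  ⟹  sig = ⟨2 | 1 2⟩
  {4,6}:  v_{4} + v_{6} = 2·v_{0}  ⟹  sig = ⟨2 | 2⟩
  {1,5,7}:  v_{1} + v_{5} + v_{7} = v_{3}  ⟹  sig = ⟨3 | 1⟩

Signatures (|P|; sorted positive RHS coefficients), sorted:
    |P|=2: 10 collections, coeffs (), (1), (1), (1), (1), (1), (1,1), (1,2), (1,2), (2)
    |P|=3: 1 collection, coeffs (1)


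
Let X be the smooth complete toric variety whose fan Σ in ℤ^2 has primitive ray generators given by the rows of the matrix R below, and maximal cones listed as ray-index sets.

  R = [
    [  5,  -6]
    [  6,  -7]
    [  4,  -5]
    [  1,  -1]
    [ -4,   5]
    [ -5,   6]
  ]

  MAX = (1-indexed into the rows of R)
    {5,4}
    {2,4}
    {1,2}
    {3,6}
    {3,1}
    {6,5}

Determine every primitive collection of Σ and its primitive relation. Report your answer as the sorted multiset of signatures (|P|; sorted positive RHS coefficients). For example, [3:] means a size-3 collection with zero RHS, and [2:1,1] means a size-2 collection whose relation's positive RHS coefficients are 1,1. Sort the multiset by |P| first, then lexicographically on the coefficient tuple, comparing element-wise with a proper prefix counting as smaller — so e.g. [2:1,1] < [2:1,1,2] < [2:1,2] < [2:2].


9 collections generate NE(X_Σ); each relation:

  P={1,6}:  v_{1} + v_{6} = 0  so sig = [2:]
  P={3,5}:  v_{3} + v_{5} = 0  so sig = [2:]
  P={1,4}:  v_{1} + v_{4} = v_{2}  so sig = [2:1]
  P={1,5}:  v_{1} + v_{5} = v_{4}  so sig = [2:1]
  P={2,6}:  v_{2} + v_{6} = v_{4}  so sig = [2:1]
  P={3,4}:  v_{3} + v_{4} = v_{1}  so sig = [2:1]
  P={4,6}:  v_{4} + v_{6} = v_{5}  so sig = [2:1]
  P={2,3}:  v_{2} + v_{3} = 2·v_{1}  so sig = [2:2]
  P={2,5}:  v_{2} + v_{5} = 2·v_{4}  so sig = [2:2]

Signatures (|P|; sorted positive RHS coefficients), sorted:
[[2:], [2:], [2:1], [2:1], [2:1], [2:1], [2:1], [2:2], [2:2]]


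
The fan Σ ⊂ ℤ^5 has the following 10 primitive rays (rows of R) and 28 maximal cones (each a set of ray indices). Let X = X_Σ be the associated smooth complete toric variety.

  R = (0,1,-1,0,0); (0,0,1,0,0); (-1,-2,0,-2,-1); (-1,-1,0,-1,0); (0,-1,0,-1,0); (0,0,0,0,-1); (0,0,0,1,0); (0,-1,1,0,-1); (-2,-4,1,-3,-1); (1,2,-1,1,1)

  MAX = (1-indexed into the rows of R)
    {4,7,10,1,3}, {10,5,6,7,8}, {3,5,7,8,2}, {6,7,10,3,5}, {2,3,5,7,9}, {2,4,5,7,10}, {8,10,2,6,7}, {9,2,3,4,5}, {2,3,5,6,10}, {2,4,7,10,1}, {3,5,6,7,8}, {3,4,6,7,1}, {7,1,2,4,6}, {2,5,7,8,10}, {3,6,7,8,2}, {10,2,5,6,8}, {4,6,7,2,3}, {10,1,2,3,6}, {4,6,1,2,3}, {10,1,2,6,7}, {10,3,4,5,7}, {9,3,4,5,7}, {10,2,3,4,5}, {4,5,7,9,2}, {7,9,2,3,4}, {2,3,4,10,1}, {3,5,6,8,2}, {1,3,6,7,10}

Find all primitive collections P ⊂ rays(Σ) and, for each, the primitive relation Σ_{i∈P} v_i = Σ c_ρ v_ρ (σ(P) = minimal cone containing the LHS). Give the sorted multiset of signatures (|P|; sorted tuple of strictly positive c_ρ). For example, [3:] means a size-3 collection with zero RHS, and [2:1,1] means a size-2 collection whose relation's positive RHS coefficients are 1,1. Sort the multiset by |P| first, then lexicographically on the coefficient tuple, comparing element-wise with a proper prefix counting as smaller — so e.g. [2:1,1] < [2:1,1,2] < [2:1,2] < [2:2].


Primitive collections (14):

  • {1,8}:  v_{1} + v_{8} = v_{6}  so sig = [2:1]
  • {1,5}:  v_{1} + v_{5} = v_{3} + v_{10}  so sig = [2:1,1]
  • {1,9}:  v_{1} + v_{9} = v_{3} + v_{4}  so sig = [2:1,1]
  • {9,10}:  v_{9} + v_{10} = v_{4} + v_{5}  so sig = [2:1,1]
  • {4,8}:  v_{4} + v_{8} = v_{2} + v_{3} + v_{7}  so sig = [2:1,1,1]
  • {6,9}:  v_{6} + v_{9} = v_{2} + 2·v_{3} + v_{7}  so sig = [2:1,1,2]
  • {8,9}:  v_{8} + v_{9} = 2·v_{2} + 2·v_{3} + v_{5} + 2·v_{7}  so sig = [2:1,2,2,2]
  • {4,5,6}:  v_{4} + v_{5} + v_{6} = v_{3}  so sig = [3:1]
  • {4,6,10}:  v_{4} + v_{6} + v_{10} = v_{1}  so sig = [3:1]
  • {3,8,10}:  v_{3} + v_{8} + v_{10} = v_{5} + v_{6}  so sig = [3:1,1]
  • {2,3,7,10}:  v_{2} + v_{3} + v_{7} + v_{10} = 0  so sig = [4:]
  • {2,5,6,7}:  v_{2} + v_{5} + v_{6} + v_{7} = v_{8}  so sig = [4:1]
  • {1,2,3,7}:  v_{1} + v_{2} + v_{3} + v_{7} = v_{4} + v_{6}  so sig = [4:1,1]
  • {2,3,4,5,7}:  v_{2} + v_{3} + v_{4} + v_{5} + v_{7} = v_{9}  so sig = [5:1]

Sorted signature multiset PRS(X):
{ [2:1],  [2:1,1] ×3,  [2:1,1,1],  [2:1,1,2],  [2:1,2,2,2],  [3:1] ×2,  [3:1,1],  [4:],  [4:1],  [4:1,1],  [5:1] }


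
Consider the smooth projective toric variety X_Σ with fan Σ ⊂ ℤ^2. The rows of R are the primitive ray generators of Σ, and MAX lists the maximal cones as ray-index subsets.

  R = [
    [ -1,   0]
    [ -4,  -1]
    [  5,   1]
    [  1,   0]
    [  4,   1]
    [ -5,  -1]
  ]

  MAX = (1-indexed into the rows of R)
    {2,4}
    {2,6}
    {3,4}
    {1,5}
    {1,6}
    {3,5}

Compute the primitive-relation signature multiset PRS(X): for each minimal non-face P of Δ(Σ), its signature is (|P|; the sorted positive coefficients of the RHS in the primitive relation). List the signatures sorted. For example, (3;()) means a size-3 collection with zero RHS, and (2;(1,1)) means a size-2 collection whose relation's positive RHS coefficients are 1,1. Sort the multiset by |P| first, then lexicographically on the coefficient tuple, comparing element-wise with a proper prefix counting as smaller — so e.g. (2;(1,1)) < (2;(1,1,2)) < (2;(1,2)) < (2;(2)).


The 9 primitive collections of Σ (r=6, n=2):

  P={1,4}:  v_{1} + v_{4} = 0  so sig = (2;())
  P={2,5}:  v_{2} + v_{5} = 0  so sig = (2;())
  P={3,6}:  v_{3} + v_{6} = 0  so sig = (2;())
  P={1,2}:  v_{1} + v_{2} = v_{6}  so sig = (2;(1))
  P={1,3}:  v_{1} + v_{3} = v_{5}  so sig = (2;(1))
  P={2,3}:  v_{2} + v_{3} = v_{4}  so sig = (2;(1))
  P={4,5}:  v_{4} + v_{5} = v_{3}  so sig = (2;(1))
  P={4,6}:  v_{4} + v_{6} = v_{2}  so sig = (2;(1))
  P={5,6}:  v_{5} + v_{6} = v_{1}  so sig = (2;(1))

Hence PRS(X_Σ) =
[(2;()), (2;()), (2;()), (2;(1)), (2;(1)), (2;(1)), (2;(1)), (2;(1)), (2;(1))]


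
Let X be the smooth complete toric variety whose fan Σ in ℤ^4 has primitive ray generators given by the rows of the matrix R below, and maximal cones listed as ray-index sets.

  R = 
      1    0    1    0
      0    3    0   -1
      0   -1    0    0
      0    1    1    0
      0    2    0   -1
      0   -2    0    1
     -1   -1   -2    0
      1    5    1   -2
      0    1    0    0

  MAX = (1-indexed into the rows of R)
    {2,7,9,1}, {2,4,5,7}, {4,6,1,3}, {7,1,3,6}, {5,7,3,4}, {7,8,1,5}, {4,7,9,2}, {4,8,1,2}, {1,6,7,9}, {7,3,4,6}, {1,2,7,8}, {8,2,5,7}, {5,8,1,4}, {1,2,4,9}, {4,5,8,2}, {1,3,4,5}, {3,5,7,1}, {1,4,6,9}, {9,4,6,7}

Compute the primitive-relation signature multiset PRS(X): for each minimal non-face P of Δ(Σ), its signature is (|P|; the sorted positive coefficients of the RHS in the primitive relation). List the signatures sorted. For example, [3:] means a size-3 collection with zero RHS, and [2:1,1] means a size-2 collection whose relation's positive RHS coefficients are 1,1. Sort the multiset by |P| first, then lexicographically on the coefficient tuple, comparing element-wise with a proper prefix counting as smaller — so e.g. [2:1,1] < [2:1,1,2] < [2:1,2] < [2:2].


|primitive collections| = 11. Relations:

  P = {3,9}:  v_{3} + v_{9} = 0  so sig = [2:]
  P = {5,6}:  v_{5} + v_{6} = 0  so sig = [2:]
  P = {2,3}:  v_{2} + v_{3} = v_{5}  so sig = [2:1]
  P = {2,6}:  v_{2} + v_{6} = v_{9}  so sig = [2:1]
  P = {5,9}:  v_{5} + v_{9} = v_{2}  so sig = [2:1]
  P = {6,8}:  v_{6} + v_{8} = v_{1} + v_{2}  so sig = [2:1,1]
  P = {3,8}:  v_{3} + v_{8} = v_{1} + 2·v_{5}  so sig = [2:1,2]
  P = {8,9}:  v_{8} + v_{9} = v_{1} + 2·v_{2}  so sig = [2:1,2]
  P = {1,4,7}:  v_{1} + v_{4} + v_{7} = 0  so sig = [3:]
  P = {1,2,5}:  v_{1} + v_{2} + v_{5} = v_{8}  so sig = [3:1]
  P = {4,7,8}:  v_{4} + v_{7} + v_{8} = v_{2} + v_{5}  so sig = [3:1,1]

Hence PRS(X_Σ) =
    |P|=2: 8 collections, coeffs (), (), (1), (1), (1), (1,1), (1,2), (1,2)
    |P|=3: 3 collections, coeffs (), (1), (1,1)


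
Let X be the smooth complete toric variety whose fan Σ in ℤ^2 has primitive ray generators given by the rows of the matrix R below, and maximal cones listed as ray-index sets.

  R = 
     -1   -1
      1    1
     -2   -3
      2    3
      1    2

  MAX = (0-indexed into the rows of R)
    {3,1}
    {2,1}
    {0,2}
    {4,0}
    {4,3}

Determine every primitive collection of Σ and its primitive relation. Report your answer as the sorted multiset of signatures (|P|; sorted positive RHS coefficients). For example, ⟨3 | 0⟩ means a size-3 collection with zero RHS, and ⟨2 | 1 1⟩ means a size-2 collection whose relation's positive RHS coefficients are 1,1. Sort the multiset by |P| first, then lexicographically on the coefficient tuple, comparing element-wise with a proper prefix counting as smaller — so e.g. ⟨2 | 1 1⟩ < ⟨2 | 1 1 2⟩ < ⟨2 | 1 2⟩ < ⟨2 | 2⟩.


5 collections generate NE(X_Σ); each relation:

  P = {0,1}:  v_{0} + v_{1} = 0 — sig = ⟨2 | 0⟩
  P = {2,3}:  v_{2} + v_{3} = 0 — sig = ⟨2 | 0⟩
  P = {0,3}:  v_{0} + v_{3} = v_{4} — sig = ⟨2 | 1⟩
  P = {1,4}:  v_{1} + v_{4} = v_{3} — sig = ⟨2 | 1⟩
  P = {2,4}:  v_{2} + v_{4} = v_{0} — sig = ⟨2 | 1⟩

Hence PRS(X_Σ) =
[⟨2 | 0⟩, ⟨2 | 0⟩, ⟨2 | 1⟩, ⟨2 | 1⟩, ⟨2 | 1⟩]


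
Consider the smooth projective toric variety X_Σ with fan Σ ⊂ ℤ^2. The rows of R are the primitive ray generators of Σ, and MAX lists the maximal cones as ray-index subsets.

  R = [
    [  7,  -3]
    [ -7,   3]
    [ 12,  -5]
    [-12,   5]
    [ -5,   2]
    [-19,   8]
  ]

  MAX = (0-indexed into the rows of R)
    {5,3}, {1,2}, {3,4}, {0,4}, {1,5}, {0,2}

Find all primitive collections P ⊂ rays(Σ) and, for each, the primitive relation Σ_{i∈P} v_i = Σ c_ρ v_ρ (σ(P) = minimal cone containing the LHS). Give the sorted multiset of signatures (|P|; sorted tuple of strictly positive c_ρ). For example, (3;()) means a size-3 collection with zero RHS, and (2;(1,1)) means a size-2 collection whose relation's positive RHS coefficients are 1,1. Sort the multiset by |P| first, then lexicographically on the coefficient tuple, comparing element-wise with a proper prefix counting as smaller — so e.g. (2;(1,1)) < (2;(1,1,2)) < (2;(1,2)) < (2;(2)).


Σ has 9 primitive collections:

  • {0,1}:  v_{0} + v_{1} = 0  ⇒ sig = (2;())
  • {2,3}:  v_{2} + v_{3} = 0  ⇒ sig = (2;())
  • {0,3}:  v_{0} + v_{3} = v_{4}  ⇒ sig = (2;(1))
  • {0,5}:  v_{0} + v_{5} = v_{3}  ⇒ sig = (2;(1))
  • {1,3}:  v_{1} + v_{3} = v_{5}  ⇒ sig = (2;(1))
  • {1,4}:  v_{1} + v_{4} = v_{3}  ⇒ sig = (2;(1))
  • {2,4}:  v_{2} + v_{4} = v_{0}  ⇒ sig = (2;(1))
  • {2,5}:  v_{2} + v_{5} = v_{1}  ⇒ sig = (2;(1))
  • {4,5}:  v_{4} + v_{5} = 2·v_{3}  ⇒ sig = (2;(2))

Signatures (|P|; sorted positive RHS coefficients), sorted:
    (2;())
    (2;())
    (2;(1))
    (2;(1))
    (2;(1))
    (2;(1))
    (2;(1))
    (2;(1))
    (2;(2))


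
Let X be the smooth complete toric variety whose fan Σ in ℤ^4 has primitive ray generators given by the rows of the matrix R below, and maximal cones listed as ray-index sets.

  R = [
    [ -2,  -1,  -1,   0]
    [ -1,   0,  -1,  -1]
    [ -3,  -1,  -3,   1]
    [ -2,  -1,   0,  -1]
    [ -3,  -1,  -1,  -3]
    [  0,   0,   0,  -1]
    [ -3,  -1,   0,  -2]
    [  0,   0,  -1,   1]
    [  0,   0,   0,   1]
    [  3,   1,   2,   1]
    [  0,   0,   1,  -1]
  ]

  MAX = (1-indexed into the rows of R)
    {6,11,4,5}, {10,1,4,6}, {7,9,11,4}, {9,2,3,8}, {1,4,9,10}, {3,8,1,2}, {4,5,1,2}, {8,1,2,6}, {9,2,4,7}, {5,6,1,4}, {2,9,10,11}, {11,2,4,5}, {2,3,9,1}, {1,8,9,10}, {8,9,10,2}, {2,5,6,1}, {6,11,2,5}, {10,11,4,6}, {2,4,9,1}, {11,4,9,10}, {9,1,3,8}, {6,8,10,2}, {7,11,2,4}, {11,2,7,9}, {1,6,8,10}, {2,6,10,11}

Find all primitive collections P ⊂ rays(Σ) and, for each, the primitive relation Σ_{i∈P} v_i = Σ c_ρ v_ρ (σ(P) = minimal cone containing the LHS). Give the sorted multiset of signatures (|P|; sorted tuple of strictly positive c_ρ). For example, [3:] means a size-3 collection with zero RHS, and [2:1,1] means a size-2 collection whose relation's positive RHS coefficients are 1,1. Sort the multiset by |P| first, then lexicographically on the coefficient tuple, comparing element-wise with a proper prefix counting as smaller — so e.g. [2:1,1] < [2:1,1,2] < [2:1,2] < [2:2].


Primitive collections (23):

  P = {6,9}:  v_{6} + v_{9} = 0 — sig = [2:]
  P = {8,11}:  v_{8} + v_{11} = 0 — sig = [2:]
  P = {1,11}:  v_{1} + v_{11} = v_{4} — sig = [2:1]
  P = {4,8}:  v_{4} + v_{8} = v_{1} — sig = [2:1]
  P = {3,10}:  v_{3} + v_{10} = v_{8} + v_{9} — sig = [2:1,1]
  P = {5,9}:  v_{5} + v_{9} = v_{2} + v_{4} — sig = [2:1,1]
  P = {5,10}:  v_{5} + v_{10} = v_{6} + v_{11} — sig = [2:1,1]
  P = {3,6}:  v_{3} + v_{6} = v_{1} + v_{2} + v_{8} — sig = [2:1,1,1]
  P = {3,11}:  v_{3} + v_{11} = v_{1} + v_{2} + v_{9} — sig = [2:1,1,1]
  P = {5,8}:  v_{5} + v_{8} = v_{1} + v_{2} + v_{6} — sig = [2:1,1,1]
  P = {6,7}:  v_{6} + v_{7} = v_{2} + v_{4} + v_{11} — sig = [2:1,1,1]
  P = {7,8}:  v_{7} + v_{8} = v_{2} + v_{4} + v_{9} — sig = [2:1,1,1]
  P = {1,7}:  v_{1} + v_{7} = v_{2} + 2·v_{4} + v_{9} — sig = [2:1,1,2]
  P = {3,4}:  v_{3} + v_{4} = 2·v_{1} + v_{2} + v_{9} — sig = [2:1,1,2]
  P = {3,7}:  v_{3} + v_{7} = v_{1} + 2·v_{2} + v_{4} + 2·v_{9} — sig = [2:1,1,2,2]
  P = {7,10}:  v_{7} + v_{10} = v_{9} + 2·v_{11} — sig = [2:1,2]
  P = {5,7}:  v_{5} + v_{7} = 2·v_{2} + 2·v_{4} + v_{11} — sig = [2:1,2,2]
  P = {3,5}:  v_{3} + v_{5} = 2·v_{1} + 2·v_{2} — sig = [2:2,2]
  P = {1,2,10}:  v_{1} + v_{2} + v_{10} = 0 — sig = [3:]
  P = {2,4,6}:  v_{2} + v_{4} + v_{6} = v_{5} — sig = [3:1]
  P = {2,4,10}:  v_{2} + v_{4} + v_{10} = v_{11} — sig = [3:1]
  P = {1,2,8,9}:  v_{1} + v_{2} + v_{8} + v_{9} = v_{3} — sig = [4:1]
  P = {2,4,9,11}:  v_{2} + v_{4} + v_{9} + v_{11} = v_{7} — sig = [4:1]

Hence PRS(X_Σ) =
    |P|=2: 18 collections, coeffs (), (), (1), (1), (1,1), (1,1), (1,1), (1,1,1), (1,1,1), (1,1,1), (1,1,1), (1,1,1), (1,1,2), (1,1,2), (1,1,2,2), (1,2), (1,2,2), (2,2)
    |P|=3: 3 collections, coeffs (), (1), (1)
    |P|=4: 2 collections, coeffs (1), (1)
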